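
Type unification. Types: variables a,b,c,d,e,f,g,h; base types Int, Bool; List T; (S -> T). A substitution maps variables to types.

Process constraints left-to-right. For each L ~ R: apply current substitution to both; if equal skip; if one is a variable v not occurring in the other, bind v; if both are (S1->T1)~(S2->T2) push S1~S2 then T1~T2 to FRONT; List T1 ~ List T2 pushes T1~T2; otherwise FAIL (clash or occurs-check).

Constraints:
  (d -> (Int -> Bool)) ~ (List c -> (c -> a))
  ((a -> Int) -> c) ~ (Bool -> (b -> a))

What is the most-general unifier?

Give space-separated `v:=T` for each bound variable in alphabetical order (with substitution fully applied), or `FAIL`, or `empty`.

step 1: unify (d -> (Int -> Bool)) ~ (List c -> (c -> a))  [subst: {-} | 1 pending]
  -> decompose arrow: push d~List c, (Int -> Bool)~(c -> a)
step 2: unify d ~ List c  [subst: {-} | 2 pending]
  bind d := List c
step 3: unify (Int -> Bool) ~ (c -> a)  [subst: {d:=List c} | 1 pending]
  -> decompose arrow: push Int~c, Bool~a
step 4: unify Int ~ c  [subst: {d:=List c} | 2 pending]
  bind c := Int
step 5: unify Bool ~ a  [subst: {d:=List c, c:=Int} | 1 pending]
  bind a := Bool
step 6: unify ((Bool -> Int) -> Int) ~ (Bool -> (b -> Bool))  [subst: {d:=List c, c:=Int, a:=Bool} | 0 pending]
  -> decompose arrow: push (Bool -> Int)~Bool, Int~(b -> Bool)
step 7: unify (Bool -> Int) ~ Bool  [subst: {d:=List c, c:=Int, a:=Bool} | 1 pending]
  clash: (Bool -> Int) vs Bool

Answer: FAIL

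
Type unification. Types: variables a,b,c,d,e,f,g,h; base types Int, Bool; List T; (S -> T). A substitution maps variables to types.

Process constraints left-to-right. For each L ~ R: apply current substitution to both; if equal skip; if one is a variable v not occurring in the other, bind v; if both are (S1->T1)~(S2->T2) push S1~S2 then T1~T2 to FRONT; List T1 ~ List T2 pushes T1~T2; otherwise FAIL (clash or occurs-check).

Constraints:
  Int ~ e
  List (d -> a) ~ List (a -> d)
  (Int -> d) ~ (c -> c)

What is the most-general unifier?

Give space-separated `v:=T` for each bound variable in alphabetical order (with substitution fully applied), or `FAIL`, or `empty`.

step 1: unify Int ~ e  [subst: {-} | 2 pending]
  bind e := Int
step 2: unify List (d -> a) ~ List (a -> d)  [subst: {e:=Int} | 1 pending]
  -> decompose List: push (d -> a)~(a -> d)
step 3: unify (d -> a) ~ (a -> d)  [subst: {e:=Int} | 1 pending]
  -> decompose arrow: push d~a, a~d
step 4: unify d ~ a  [subst: {e:=Int} | 2 pending]
  bind d := a
step 5: unify a ~ a  [subst: {e:=Int, d:=a} | 1 pending]
  -> identical, skip
step 6: unify (Int -> a) ~ (c -> c)  [subst: {e:=Int, d:=a} | 0 pending]
  -> decompose arrow: push Int~c, a~c
step 7: unify Int ~ c  [subst: {e:=Int, d:=a} | 1 pending]
  bind c := Int
step 8: unify a ~ Int  [subst: {e:=Int, d:=a, c:=Int} | 0 pending]
  bind a := Int

Answer: a:=Int c:=Int d:=Int e:=Int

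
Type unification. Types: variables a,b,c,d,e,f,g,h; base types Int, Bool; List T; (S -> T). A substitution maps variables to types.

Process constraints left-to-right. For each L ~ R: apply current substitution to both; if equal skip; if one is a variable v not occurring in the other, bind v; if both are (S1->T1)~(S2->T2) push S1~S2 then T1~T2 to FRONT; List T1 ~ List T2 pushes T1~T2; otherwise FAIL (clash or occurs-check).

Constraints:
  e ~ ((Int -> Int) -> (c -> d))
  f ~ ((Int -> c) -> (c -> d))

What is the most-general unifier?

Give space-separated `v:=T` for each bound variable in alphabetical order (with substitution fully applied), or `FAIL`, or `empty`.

step 1: unify e ~ ((Int -> Int) -> (c -> d))  [subst: {-} | 1 pending]
  bind e := ((Int -> Int) -> (c -> d))
step 2: unify f ~ ((Int -> c) -> (c -> d))  [subst: {e:=((Int -> Int) -> (c -> d))} | 0 pending]
  bind f := ((Int -> c) -> (c -> d))

Answer: e:=((Int -> Int) -> (c -> d)) f:=((Int -> c) -> (c -> d))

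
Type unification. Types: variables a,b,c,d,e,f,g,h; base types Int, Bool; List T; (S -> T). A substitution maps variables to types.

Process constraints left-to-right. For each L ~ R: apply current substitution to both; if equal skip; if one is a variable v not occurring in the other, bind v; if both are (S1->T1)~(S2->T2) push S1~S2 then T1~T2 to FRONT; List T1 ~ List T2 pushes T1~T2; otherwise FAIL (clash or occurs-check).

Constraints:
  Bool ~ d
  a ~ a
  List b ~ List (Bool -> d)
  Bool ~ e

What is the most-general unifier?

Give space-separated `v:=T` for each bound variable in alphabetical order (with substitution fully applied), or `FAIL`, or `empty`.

step 1: unify Bool ~ d  [subst: {-} | 3 pending]
  bind d := Bool
step 2: unify a ~ a  [subst: {d:=Bool} | 2 pending]
  -> identical, skip
step 3: unify List b ~ List (Bool -> Bool)  [subst: {d:=Bool} | 1 pending]
  -> decompose List: push b~(Bool -> Bool)
step 4: unify b ~ (Bool -> Bool)  [subst: {d:=Bool} | 1 pending]
  bind b := (Bool -> Bool)
step 5: unify Bool ~ e  [subst: {d:=Bool, b:=(Bool -> Bool)} | 0 pending]
  bind e := Bool

Answer: b:=(Bool -> Bool) d:=Bool e:=Bool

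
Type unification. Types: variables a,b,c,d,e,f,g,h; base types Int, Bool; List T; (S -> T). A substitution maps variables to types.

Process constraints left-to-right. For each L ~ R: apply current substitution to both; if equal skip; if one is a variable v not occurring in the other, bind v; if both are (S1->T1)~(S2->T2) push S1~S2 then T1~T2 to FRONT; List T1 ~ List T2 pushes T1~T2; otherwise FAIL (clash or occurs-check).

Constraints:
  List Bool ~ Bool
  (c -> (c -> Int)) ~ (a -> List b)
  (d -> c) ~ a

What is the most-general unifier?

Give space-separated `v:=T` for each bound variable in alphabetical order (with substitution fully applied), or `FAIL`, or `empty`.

Answer: FAIL

Derivation:
step 1: unify List Bool ~ Bool  [subst: {-} | 2 pending]
  clash: List Bool vs Bool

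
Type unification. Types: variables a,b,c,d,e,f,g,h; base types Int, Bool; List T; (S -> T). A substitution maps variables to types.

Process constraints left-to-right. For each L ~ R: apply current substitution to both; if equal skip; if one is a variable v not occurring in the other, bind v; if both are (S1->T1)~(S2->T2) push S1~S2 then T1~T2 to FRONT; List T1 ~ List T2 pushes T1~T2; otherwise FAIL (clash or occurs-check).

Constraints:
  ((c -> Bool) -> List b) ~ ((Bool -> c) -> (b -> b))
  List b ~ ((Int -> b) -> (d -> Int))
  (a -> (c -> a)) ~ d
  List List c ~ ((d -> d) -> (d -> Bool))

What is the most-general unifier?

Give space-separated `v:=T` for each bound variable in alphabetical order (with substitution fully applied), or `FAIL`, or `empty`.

step 1: unify ((c -> Bool) -> List b) ~ ((Bool -> c) -> (b -> b))  [subst: {-} | 3 pending]
  -> decompose arrow: push (c -> Bool)~(Bool -> c), List b~(b -> b)
step 2: unify (c -> Bool) ~ (Bool -> c)  [subst: {-} | 4 pending]
  -> decompose arrow: push c~Bool, Bool~c
step 3: unify c ~ Bool  [subst: {-} | 5 pending]
  bind c := Bool
step 4: unify Bool ~ Bool  [subst: {c:=Bool} | 4 pending]
  -> identical, skip
step 5: unify List b ~ (b -> b)  [subst: {c:=Bool} | 3 pending]
  clash: List b vs (b -> b)

Answer: FAIL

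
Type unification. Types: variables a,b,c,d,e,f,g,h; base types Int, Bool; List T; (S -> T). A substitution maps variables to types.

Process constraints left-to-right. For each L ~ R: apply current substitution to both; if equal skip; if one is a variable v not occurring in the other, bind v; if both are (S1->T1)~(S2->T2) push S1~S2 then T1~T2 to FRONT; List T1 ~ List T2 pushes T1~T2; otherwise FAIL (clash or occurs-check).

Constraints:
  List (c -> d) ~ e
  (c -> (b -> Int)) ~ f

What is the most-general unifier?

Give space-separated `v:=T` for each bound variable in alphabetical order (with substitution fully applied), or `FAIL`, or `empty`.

Answer: e:=List (c -> d) f:=(c -> (b -> Int))

Derivation:
step 1: unify List (c -> d) ~ e  [subst: {-} | 1 pending]
  bind e := List (c -> d)
step 2: unify (c -> (b -> Int)) ~ f  [subst: {e:=List (c -> d)} | 0 pending]
  bind f := (c -> (b -> Int))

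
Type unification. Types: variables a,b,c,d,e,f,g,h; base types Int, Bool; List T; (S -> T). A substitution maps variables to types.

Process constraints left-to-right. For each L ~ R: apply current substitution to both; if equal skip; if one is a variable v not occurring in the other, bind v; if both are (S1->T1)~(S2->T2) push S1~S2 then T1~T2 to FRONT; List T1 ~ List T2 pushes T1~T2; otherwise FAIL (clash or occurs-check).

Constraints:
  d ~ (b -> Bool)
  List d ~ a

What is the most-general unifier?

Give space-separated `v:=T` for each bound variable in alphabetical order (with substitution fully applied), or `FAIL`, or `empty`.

Answer: a:=List (b -> Bool) d:=(b -> Bool)

Derivation:
step 1: unify d ~ (b -> Bool)  [subst: {-} | 1 pending]
  bind d := (b -> Bool)
step 2: unify List (b -> Bool) ~ a  [subst: {d:=(b -> Bool)} | 0 pending]
  bind a := List (b -> Bool)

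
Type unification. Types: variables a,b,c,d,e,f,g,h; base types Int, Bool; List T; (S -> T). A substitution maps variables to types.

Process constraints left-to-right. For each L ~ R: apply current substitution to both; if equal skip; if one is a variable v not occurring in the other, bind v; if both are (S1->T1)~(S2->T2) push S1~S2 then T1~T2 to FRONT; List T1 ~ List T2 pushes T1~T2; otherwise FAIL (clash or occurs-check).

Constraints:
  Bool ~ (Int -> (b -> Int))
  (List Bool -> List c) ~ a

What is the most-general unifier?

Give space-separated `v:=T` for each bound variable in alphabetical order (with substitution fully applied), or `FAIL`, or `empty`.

step 1: unify Bool ~ (Int -> (b -> Int))  [subst: {-} | 1 pending]
  clash: Bool vs (Int -> (b -> Int))

Answer: FAIL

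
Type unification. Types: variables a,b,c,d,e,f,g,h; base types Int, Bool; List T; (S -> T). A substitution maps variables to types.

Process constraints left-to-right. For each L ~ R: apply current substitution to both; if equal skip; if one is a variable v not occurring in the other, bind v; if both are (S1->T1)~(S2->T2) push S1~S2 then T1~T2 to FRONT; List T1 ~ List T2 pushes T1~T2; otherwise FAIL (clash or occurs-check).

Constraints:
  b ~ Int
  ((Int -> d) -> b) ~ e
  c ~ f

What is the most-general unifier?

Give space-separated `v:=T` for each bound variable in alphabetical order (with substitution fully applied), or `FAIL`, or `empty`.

step 1: unify b ~ Int  [subst: {-} | 2 pending]
  bind b := Int
step 2: unify ((Int -> d) -> Int) ~ e  [subst: {b:=Int} | 1 pending]
  bind e := ((Int -> d) -> Int)
step 3: unify c ~ f  [subst: {b:=Int, e:=((Int -> d) -> Int)} | 0 pending]
  bind c := f

Answer: b:=Int c:=f e:=((Int -> d) -> Int)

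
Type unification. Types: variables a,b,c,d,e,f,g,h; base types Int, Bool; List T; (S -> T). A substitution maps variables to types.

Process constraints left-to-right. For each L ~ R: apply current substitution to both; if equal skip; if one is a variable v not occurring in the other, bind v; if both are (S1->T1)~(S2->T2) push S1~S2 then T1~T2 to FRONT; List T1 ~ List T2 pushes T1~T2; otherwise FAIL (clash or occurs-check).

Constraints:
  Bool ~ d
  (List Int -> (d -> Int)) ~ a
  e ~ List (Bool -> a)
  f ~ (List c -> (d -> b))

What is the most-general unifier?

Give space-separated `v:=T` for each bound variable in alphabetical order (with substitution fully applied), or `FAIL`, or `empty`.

step 1: unify Bool ~ d  [subst: {-} | 3 pending]
  bind d := Bool
step 2: unify (List Int -> (Bool -> Int)) ~ a  [subst: {d:=Bool} | 2 pending]
  bind a := (List Int -> (Bool -> Int))
step 3: unify e ~ List (Bool -> (List Int -> (Bool -> Int)))  [subst: {d:=Bool, a:=(List Int -> (Bool -> Int))} | 1 pending]
  bind e := List (Bool -> (List Int -> (Bool -> Int)))
step 4: unify f ~ (List c -> (Bool -> b))  [subst: {d:=Bool, a:=(List Int -> (Bool -> Int)), e:=List (Bool -> (List Int -> (Bool -> Int)))} | 0 pending]
  bind f := (List c -> (Bool -> b))

Answer: a:=(List Int -> (Bool -> Int)) d:=Bool e:=List (Bool -> (List Int -> (Bool -> Int))) f:=(List c -> (Bool -> b))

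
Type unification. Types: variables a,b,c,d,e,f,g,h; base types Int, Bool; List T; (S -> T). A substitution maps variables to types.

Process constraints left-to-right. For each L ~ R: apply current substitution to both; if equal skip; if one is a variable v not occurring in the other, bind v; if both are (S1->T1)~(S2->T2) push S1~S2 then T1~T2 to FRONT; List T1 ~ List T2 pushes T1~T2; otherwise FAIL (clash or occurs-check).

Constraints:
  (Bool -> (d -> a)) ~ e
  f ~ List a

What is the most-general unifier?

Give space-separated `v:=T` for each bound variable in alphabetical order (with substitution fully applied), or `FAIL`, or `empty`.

Answer: e:=(Bool -> (d -> a)) f:=List a

Derivation:
step 1: unify (Bool -> (d -> a)) ~ e  [subst: {-} | 1 pending]
  bind e := (Bool -> (d -> a))
step 2: unify f ~ List a  [subst: {e:=(Bool -> (d -> a))} | 0 pending]
  bind f := List a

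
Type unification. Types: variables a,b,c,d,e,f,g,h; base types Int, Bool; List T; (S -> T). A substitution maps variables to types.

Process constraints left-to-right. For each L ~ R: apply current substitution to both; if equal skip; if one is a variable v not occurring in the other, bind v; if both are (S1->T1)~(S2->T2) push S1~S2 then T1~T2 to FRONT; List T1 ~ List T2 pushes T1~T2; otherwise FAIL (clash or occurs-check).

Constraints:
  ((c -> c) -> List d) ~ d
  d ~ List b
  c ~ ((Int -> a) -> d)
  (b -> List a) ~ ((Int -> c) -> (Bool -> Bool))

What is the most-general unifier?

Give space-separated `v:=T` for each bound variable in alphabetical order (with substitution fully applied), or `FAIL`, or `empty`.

Answer: FAIL

Derivation:
step 1: unify ((c -> c) -> List d) ~ d  [subst: {-} | 3 pending]
  occurs-check fail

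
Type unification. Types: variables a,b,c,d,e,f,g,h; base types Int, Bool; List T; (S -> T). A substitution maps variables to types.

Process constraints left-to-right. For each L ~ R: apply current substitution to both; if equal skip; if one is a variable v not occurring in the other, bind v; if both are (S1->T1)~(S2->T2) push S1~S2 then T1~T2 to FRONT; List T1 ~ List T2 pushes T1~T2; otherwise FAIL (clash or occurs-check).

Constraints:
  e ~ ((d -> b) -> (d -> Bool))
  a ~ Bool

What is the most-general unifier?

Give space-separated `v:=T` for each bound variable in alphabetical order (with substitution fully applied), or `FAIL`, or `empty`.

Answer: a:=Bool e:=((d -> b) -> (d -> Bool))

Derivation:
step 1: unify e ~ ((d -> b) -> (d -> Bool))  [subst: {-} | 1 pending]
  bind e := ((d -> b) -> (d -> Bool))
step 2: unify a ~ Bool  [subst: {e:=((d -> b) -> (d -> Bool))} | 0 pending]
  bind a := Bool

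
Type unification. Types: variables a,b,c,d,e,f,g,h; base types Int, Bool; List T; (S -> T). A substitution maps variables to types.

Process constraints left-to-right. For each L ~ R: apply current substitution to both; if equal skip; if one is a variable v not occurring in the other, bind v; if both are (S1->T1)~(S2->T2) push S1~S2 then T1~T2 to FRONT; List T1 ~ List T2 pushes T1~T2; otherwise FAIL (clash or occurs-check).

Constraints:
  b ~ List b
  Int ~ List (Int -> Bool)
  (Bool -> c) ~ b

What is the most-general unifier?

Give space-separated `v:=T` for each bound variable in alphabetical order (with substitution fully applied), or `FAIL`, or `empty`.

Answer: FAIL

Derivation:
step 1: unify b ~ List b  [subst: {-} | 2 pending]
  occurs-check fail: b in List b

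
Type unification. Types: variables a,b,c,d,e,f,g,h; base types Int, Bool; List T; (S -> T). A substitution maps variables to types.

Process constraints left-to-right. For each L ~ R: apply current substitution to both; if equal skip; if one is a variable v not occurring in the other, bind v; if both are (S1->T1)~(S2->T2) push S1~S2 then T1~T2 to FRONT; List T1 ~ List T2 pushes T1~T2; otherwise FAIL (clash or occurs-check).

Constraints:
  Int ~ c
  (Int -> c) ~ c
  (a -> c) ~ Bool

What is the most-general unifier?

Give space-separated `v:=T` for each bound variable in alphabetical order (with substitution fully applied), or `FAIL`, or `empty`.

Answer: FAIL

Derivation:
step 1: unify Int ~ c  [subst: {-} | 2 pending]
  bind c := Int
step 2: unify (Int -> Int) ~ Int  [subst: {c:=Int} | 1 pending]
  clash: (Int -> Int) vs Int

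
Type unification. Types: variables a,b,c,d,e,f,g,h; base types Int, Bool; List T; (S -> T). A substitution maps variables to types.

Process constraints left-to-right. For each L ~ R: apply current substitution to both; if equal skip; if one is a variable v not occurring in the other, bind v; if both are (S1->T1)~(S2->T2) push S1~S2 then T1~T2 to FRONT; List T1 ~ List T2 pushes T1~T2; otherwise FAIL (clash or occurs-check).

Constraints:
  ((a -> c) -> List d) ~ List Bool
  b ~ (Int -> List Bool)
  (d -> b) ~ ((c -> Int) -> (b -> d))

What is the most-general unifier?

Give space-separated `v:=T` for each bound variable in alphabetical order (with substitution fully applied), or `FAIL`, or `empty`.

Answer: FAIL

Derivation:
step 1: unify ((a -> c) -> List d) ~ List Bool  [subst: {-} | 2 pending]
  clash: ((a -> c) -> List d) vs List Bool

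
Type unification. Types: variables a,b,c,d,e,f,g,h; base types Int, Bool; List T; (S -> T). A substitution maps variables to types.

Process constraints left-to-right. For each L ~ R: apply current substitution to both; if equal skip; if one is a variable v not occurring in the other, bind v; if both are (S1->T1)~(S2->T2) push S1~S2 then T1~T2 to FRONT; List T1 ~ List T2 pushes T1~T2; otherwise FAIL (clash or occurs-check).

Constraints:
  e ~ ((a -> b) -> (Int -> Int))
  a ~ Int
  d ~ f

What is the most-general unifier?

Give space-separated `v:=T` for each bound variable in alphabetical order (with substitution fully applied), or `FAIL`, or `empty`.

step 1: unify e ~ ((a -> b) -> (Int -> Int))  [subst: {-} | 2 pending]
  bind e := ((a -> b) -> (Int -> Int))
step 2: unify a ~ Int  [subst: {e:=((a -> b) -> (Int -> Int))} | 1 pending]
  bind a := Int
step 3: unify d ~ f  [subst: {e:=((a -> b) -> (Int -> Int)), a:=Int} | 0 pending]
  bind d := f

Answer: a:=Int d:=f e:=((Int -> b) -> (Int -> Int))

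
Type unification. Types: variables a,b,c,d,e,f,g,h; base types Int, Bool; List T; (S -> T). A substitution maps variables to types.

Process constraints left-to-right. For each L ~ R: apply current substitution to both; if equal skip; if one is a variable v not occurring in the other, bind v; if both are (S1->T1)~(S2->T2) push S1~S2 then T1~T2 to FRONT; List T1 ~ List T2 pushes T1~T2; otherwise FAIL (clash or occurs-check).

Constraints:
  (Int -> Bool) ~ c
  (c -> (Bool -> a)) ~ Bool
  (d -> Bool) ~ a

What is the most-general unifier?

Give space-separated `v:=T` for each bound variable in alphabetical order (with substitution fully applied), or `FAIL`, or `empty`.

step 1: unify (Int -> Bool) ~ c  [subst: {-} | 2 pending]
  bind c := (Int -> Bool)
step 2: unify ((Int -> Bool) -> (Bool -> a)) ~ Bool  [subst: {c:=(Int -> Bool)} | 1 pending]
  clash: ((Int -> Bool) -> (Bool -> a)) vs Bool

Answer: FAIL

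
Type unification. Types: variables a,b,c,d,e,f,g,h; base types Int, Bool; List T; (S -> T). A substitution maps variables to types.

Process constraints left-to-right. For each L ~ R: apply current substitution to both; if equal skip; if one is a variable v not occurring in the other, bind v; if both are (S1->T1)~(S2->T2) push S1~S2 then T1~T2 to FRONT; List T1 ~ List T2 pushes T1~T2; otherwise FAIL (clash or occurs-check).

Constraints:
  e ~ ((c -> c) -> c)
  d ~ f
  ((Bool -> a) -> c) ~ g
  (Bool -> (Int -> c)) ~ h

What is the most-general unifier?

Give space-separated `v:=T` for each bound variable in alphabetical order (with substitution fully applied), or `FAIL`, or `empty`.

Answer: d:=f e:=((c -> c) -> c) g:=((Bool -> a) -> c) h:=(Bool -> (Int -> c))

Derivation:
step 1: unify e ~ ((c -> c) -> c)  [subst: {-} | 3 pending]
  bind e := ((c -> c) -> c)
step 2: unify d ~ f  [subst: {e:=((c -> c) -> c)} | 2 pending]
  bind d := f
step 3: unify ((Bool -> a) -> c) ~ g  [subst: {e:=((c -> c) -> c), d:=f} | 1 pending]
  bind g := ((Bool -> a) -> c)
step 4: unify (Bool -> (Int -> c)) ~ h  [subst: {e:=((c -> c) -> c), d:=f, g:=((Bool -> a) -> c)} | 0 pending]
  bind h := (Bool -> (Int -> c))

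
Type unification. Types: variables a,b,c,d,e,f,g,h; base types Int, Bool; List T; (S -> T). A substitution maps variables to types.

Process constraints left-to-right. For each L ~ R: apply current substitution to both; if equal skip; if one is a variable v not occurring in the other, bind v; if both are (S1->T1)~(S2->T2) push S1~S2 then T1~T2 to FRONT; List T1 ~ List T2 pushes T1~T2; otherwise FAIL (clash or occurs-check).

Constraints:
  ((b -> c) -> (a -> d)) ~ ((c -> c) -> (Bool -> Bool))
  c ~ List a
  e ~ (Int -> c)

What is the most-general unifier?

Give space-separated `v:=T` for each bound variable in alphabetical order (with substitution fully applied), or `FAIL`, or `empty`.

step 1: unify ((b -> c) -> (a -> d)) ~ ((c -> c) -> (Bool -> Bool))  [subst: {-} | 2 pending]
  -> decompose arrow: push (b -> c)~(c -> c), (a -> d)~(Bool -> Bool)
step 2: unify (b -> c) ~ (c -> c)  [subst: {-} | 3 pending]
  -> decompose arrow: push b~c, c~c
step 3: unify b ~ c  [subst: {-} | 4 pending]
  bind b := c
step 4: unify c ~ c  [subst: {b:=c} | 3 pending]
  -> identical, skip
step 5: unify (a -> d) ~ (Bool -> Bool)  [subst: {b:=c} | 2 pending]
  -> decompose arrow: push a~Bool, d~Bool
step 6: unify a ~ Bool  [subst: {b:=c} | 3 pending]
  bind a := Bool
step 7: unify d ~ Bool  [subst: {b:=c, a:=Bool} | 2 pending]
  bind d := Bool
step 8: unify c ~ List Bool  [subst: {b:=c, a:=Bool, d:=Bool} | 1 pending]
  bind c := List Bool
step 9: unify e ~ (Int -> List Bool)  [subst: {b:=c, a:=Bool, d:=Bool, c:=List Bool} | 0 pending]
  bind e := (Int -> List Bool)

Answer: a:=Bool b:=List Bool c:=List Bool d:=Bool e:=(Int -> List Bool)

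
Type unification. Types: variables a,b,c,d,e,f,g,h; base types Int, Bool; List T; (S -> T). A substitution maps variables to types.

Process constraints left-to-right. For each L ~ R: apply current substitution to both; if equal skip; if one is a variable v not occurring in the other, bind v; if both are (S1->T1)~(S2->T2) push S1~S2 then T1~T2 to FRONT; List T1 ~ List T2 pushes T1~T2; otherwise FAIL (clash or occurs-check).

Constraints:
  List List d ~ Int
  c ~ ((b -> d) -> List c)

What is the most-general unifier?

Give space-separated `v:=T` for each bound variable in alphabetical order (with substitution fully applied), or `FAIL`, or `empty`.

step 1: unify List List d ~ Int  [subst: {-} | 1 pending]
  clash: List List d vs Int

Answer: FAIL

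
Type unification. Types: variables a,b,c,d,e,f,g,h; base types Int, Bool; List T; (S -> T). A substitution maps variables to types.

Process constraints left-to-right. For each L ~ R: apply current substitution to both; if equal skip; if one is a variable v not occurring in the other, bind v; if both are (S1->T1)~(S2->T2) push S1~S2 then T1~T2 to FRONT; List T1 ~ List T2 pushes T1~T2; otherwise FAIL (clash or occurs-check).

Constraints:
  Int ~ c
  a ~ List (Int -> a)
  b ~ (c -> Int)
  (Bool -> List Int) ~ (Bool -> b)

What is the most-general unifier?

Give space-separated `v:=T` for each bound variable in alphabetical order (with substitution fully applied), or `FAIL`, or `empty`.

step 1: unify Int ~ c  [subst: {-} | 3 pending]
  bind c := Int
step 2: unify a ~ List (Int -> a)  [subst: {c:=Int} | 2 pending]
  occurs-check fail: a in List (Int -> a)

Answer: FAIL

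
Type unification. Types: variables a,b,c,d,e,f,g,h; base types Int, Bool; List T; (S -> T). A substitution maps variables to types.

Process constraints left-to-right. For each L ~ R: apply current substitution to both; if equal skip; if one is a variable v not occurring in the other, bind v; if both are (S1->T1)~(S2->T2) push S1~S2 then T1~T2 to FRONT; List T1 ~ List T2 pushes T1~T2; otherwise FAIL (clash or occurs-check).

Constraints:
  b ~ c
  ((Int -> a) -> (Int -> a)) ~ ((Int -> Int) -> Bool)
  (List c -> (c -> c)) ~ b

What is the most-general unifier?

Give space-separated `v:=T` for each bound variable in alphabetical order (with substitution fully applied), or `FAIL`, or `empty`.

Answer: FAIL

Derivation:
step 1: unify b ~ c  [subst: {-} | 2 pending]
  bind b := c
step 2: unify ((Int -> a) -> (Int -> a)) ~ ((Int -> Int) -> Bool)  [subst: {b:=c} | 1 pending]
  -> decompose arrow: push (Int -> a)~(Int -> Int), (Int -> a)~Bool
step 3: unify (Int -> a) ~ (Int -> Int)  [subst: {b:=c} | 2 pending]
  -> decompose arrow: push Int~Int, a~Int
step 4: unify Int ~ Int  [subst: {b:=c} | 3 pending]
  -> identical, skip
step 5: unify a ~ Int  [subst: {b:=c} | 2 pending]
  bind a := Int
step 6: unify (Int -> Int) ~ Bool  [subst: {b:=c, a:=Int} | 1 pending]
  clash: (Int -> Int) vs Bool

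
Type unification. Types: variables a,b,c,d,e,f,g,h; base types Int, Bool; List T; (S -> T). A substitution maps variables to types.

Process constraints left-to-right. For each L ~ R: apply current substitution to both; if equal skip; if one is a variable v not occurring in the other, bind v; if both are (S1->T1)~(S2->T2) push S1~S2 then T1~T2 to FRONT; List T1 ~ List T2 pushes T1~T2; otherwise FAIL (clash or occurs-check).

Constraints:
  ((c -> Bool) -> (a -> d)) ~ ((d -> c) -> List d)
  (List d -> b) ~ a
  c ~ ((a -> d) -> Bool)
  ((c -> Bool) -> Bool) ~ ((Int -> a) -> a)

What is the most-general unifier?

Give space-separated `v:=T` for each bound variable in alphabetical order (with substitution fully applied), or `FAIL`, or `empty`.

step 1: unify ((c -> Bool) -> (a -> d)) ~ ((d -> c) -> List d)  [subst: {-} | 3 pending]
  -> decompose arrow: push (c -> Bool)~(d -> c), (a -> d)~List d
step 2: unify (c -> Bool) ~ (d -> c)  [subst: {-} | 4 pending]
  -> decompose arrow: push c~d, Bool~c
step 3: unify c ~ d  [subst: {-} | 5 pending]
  bind c := d
step 4: unify Bool ~ d  [subst: {c:=d} | 4 pending]
  bind d := Bool
step 5: unify (a -> Bool) ~ List Bool  [subst: {c:=d, d:=Bool} | 3 pending]
  clash: (a -> Bool) vs List Bool

Answer: FAIL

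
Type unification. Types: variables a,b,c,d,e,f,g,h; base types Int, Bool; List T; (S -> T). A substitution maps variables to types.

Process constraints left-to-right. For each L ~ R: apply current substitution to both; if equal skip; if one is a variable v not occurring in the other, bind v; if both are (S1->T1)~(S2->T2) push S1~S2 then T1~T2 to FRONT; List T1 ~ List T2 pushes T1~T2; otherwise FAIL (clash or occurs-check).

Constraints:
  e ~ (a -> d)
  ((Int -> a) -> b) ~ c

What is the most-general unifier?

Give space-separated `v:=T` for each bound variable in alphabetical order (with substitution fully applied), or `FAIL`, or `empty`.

step 1: unify e ~ (a -> d)  [subst: {-} | 1 pending]
  bind e := (a -> d)
step 2: unify ((Int -> a) -> b) ~ c  [subst: {e:=(a -> d)} | 0 pending]
  bind c := ((Int -> a) -> b)

Answer: c:=((Int -> a) -> b) e:=(a -> d)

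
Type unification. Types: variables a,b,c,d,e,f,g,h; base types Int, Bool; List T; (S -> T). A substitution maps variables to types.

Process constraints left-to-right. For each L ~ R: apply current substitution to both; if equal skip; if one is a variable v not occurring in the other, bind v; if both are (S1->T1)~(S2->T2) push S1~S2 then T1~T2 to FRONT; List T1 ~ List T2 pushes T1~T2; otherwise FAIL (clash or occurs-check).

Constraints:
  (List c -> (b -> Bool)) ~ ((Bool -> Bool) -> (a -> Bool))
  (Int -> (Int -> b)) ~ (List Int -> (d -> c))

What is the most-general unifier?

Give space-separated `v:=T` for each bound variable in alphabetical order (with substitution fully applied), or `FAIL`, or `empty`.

step 1: unify (List c -> (b -> Bool)) ~ ((Bool -> Bool) -> (a -> Bool))  [subst: {-} | 1 pending]
  -> decompose arrow: push List c~(Bool -> Bool), (b -> Bool)~(a -> Bool)
step 2: unify List c ~ (Bool -> Bool)  [subst: {-} | 2 pending]
  clash: List c vs (Bool -> Bool)

Answer: FAIL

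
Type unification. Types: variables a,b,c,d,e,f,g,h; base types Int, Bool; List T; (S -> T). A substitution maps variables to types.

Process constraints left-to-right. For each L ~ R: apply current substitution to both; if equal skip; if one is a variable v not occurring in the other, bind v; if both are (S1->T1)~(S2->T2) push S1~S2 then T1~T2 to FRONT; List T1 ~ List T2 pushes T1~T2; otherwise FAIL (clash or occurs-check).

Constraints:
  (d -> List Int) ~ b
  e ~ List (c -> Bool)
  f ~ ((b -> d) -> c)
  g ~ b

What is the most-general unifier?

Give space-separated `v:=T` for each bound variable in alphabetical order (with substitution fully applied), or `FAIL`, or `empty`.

Answer: b:=(d -> List Int) e:=List (c -> Bool) f:=(((d -> List Int) -> d) -> c) g:=(d -> List Int)

Derivation:
step 1: unify (d -> List Int) ~ b  [subst: {-} | 3 pending]
  bind b := (d -> List Int)
step 2: unify e ~ List (c -> Bool)  [subst: {b:=(d -> List Int)} | 2 pending]
  bind e := List (c -> Bool)
step 3: unify f ~ (((d -> List Int) -> d) -> c)  [subst: {b:=(d -> List Int), e:=List (c -> Bool)} | 1 pending]
  bind f := (((d -> List Int) -> d) -> c)
step 4: unify g ~ (d -> List Int)  [subst: {b:=(d -> List Int), e:=List (c -> Bool), f:=(((d -> List Int) -> d) -> c)} | 0 pending]
  bind g := (d -> List Int)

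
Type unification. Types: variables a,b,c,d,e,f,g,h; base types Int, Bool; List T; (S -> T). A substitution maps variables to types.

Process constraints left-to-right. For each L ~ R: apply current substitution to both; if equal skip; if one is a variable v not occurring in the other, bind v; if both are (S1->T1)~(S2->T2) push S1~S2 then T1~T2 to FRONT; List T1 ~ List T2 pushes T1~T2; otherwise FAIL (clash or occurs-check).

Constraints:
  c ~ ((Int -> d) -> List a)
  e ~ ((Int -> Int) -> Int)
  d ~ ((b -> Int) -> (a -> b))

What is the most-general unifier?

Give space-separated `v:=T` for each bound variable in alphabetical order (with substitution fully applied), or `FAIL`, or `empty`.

Answer: c:=((Int -> ((b -> Int) -> (a -> b))) -> List a) d:=((b -> Int) -> (a -> b)) e:=((Int -> Int) -> Int)

Derivation:
step 1: unify c ~ ((Int -> d) -> List a)  [subst: {-} | 2 pending]
  bind c := ((Int -> d) -> List a)
step 2: unify e ~ ((Int -> Int) -> Int)  [subst: {c:=((Int -> d) -> List a)} | 1 pending]
  bind e := ((Int -> Int) -> Int)
step 3: unify d ~ ((b -> Int) -> (a -> b))  [subst: {c:=((Int -> d) -> List a), e:=((Int -> Int) -> Int)} | 0 pending]
  bind d := ((b -> Int) -> (a -> b))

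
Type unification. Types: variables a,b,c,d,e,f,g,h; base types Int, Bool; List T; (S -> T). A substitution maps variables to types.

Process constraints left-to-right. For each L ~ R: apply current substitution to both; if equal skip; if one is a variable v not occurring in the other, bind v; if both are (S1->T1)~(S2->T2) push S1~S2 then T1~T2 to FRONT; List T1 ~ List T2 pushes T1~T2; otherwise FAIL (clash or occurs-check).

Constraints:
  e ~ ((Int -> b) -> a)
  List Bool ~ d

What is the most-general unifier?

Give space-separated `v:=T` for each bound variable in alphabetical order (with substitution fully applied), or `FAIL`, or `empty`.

Answer: d:=List Bool e:=((Int -> b) -> a)

Derivation:
step 1: unify e ~ ((Int -> b) -> a)  [subst: {-} | 1 pending]
  bind e := ((Int -> b) -> a)
step 2: unify List Bool ~ d  [subst: {e:=((Int -> b) -> a)} | 0 pending]
  bind d := List Bool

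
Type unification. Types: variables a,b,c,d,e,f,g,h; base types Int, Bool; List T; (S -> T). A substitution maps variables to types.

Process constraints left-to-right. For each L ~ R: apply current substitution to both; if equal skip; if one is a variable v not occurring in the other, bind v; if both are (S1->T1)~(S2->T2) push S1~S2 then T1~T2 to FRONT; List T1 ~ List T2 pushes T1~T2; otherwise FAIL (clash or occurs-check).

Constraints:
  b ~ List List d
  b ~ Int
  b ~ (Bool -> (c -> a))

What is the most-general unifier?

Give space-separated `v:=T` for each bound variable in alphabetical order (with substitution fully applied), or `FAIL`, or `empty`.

Answer: FAIL

Derivation:
step 1: unify b ~ List List d  [subst: {-} | 2 pending]
  bind b := List List d
step 2: unify List List d ~ Int  [subst: {b:=List List d} | 1 pending]
  clash: List List d vs Int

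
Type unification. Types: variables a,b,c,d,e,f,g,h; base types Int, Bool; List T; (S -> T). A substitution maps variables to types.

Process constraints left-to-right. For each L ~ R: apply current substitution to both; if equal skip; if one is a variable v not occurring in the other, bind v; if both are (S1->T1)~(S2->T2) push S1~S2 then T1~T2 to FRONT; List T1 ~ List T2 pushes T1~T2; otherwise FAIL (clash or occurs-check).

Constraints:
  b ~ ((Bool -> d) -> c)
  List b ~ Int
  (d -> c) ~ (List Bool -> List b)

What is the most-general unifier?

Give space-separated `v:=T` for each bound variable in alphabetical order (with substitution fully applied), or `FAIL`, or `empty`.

Answer: FAIL

Derivation:
step 1: unify b ~ ((Bool -> d) -> c)  [subst: {-} | 2 pending]
  bind b := ((Bool -> d) -> c)
step 2: unify List ((Bool -> d) -> c) ~ Int  [subst: {b:=((Bool -> d) -> c)} | 1 pending]
  clash: List ((Bool -> d) -> c) vs Int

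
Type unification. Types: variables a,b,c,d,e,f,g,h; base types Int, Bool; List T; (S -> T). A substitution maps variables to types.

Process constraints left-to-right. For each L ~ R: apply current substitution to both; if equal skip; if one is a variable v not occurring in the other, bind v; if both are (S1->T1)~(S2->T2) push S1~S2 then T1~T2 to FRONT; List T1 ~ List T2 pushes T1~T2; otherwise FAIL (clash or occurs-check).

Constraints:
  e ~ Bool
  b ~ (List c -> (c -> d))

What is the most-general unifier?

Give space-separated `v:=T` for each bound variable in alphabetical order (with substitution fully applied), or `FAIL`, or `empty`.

Answer: b:=(List c -> (c -> d)) e:=Bool

Derivation:
step 1: unify e ~ Bool  [subst: {-} | 1 pending]
  bind e := Bool
step 2: unify b ~ (List c -> (c -> d))  [subst: {e:=Bool} | 0 pending]
  bind b := (List c -> (c -> d))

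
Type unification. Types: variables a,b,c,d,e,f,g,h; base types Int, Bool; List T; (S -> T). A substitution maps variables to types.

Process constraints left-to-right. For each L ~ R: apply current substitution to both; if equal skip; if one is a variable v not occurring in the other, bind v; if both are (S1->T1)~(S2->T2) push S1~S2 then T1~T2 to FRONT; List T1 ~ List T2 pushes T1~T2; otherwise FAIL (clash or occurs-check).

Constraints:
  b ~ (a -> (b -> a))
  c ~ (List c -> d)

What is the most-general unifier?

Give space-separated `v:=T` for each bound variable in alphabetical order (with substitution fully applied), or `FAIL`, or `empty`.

step 1: unify b ~ (a -> (b -> a))  [subst: {-} | 1 pending]
  occurs-check fail: b in (a -> (b -> a))

Answer: FAIL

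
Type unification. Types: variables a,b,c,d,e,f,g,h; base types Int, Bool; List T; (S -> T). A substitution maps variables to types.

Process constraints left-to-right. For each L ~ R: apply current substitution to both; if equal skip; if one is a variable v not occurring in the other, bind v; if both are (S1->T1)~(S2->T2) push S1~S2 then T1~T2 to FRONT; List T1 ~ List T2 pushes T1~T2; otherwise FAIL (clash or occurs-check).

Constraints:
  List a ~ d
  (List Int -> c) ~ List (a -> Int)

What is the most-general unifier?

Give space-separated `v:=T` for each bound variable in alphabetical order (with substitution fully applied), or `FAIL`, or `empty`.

Answer: FAIL

Derivation:
step 1: unify List a ~ d  [subst: {-} | 1 pending]
  bind d := List a
step 2: unify (List Int -> c) ~ List (a -> Int)  [subst: {d:=List a} | 0 pending]
  clash: (List Int -> c) vs List (a -> Int)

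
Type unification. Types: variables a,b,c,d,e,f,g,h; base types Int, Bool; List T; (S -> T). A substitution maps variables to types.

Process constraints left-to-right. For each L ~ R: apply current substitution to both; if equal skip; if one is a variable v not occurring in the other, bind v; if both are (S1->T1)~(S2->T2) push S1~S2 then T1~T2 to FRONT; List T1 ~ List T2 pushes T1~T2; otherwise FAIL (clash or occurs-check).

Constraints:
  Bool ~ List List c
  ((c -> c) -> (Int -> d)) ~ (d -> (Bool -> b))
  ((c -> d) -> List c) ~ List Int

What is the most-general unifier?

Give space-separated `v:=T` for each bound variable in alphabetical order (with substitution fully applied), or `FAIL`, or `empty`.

step 1: unify Bool ~ List List c  [subst: {-} | 2 pending]
  clash: Bool vs List List c

Answer: FAIL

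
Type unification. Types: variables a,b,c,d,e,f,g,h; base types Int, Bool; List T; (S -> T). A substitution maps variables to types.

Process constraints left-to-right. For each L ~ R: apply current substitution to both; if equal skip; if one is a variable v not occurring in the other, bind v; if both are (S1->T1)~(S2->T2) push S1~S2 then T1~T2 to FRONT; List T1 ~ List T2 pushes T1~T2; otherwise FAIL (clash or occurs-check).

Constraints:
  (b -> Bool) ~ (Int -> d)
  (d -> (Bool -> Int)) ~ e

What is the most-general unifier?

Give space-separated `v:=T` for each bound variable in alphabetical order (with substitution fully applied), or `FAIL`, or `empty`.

Answer: b:=Int d:=Bool e:=(Bool -> (Bool -> Int))

Derivation:
step 1: unify (b -> Bool) ~ (Int -> d)  [subst: {-} | 1 pending]
  -> decompose arrow: push b~Int, Bool~d
step 2: unify b ~ Int  [subst: {-} | 2 pending]
  bind b := Int
step 3: unify Bool ~ d  [subst: {b:=Int} | 1 pending]
  bind d := Bool
step 4: unify (Bool -> (Bool -> Int)) ~ e  [subst: {b:=Int, d:=Bool} | 0 pending]
  bind e := (Bool -> (Bool -> Int))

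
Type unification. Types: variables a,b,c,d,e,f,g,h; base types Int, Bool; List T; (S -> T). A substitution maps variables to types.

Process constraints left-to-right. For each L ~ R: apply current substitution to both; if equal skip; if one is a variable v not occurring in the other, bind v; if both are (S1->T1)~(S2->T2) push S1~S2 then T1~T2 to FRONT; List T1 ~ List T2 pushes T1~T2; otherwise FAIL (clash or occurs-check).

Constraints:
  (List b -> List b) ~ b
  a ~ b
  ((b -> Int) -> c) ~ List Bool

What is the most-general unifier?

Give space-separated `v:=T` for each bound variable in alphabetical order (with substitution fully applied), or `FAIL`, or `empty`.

step 1: unify (List b -> List b) ~ b  [subst: {-} | 2 pending]
  occurs-check fail

Answer: FAIL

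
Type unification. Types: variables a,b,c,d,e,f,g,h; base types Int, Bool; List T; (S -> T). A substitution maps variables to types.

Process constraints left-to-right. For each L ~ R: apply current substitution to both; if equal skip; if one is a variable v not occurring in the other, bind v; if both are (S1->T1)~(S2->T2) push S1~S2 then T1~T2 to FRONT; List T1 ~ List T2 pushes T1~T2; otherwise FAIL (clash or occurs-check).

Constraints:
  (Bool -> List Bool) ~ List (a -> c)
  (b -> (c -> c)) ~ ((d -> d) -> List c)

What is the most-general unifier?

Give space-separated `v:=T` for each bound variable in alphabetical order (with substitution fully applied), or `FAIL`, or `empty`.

Answer: FAIL

Derivation:
step 1: unify (Bool -> List Bool) ~ List (a -> c)  [subst: {-} | 1 pending]
  clash: (Bool -> List Bool) vs List (a -> c)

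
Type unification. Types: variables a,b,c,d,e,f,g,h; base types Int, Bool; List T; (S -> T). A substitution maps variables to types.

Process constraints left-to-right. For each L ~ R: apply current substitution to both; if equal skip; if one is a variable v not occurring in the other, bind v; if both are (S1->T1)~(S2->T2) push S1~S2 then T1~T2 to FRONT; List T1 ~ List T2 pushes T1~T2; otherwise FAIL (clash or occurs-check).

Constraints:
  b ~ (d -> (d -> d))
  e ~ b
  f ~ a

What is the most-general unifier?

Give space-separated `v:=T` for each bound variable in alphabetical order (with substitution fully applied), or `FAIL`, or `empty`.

Answer: b:=(d -> (d -> d)) e:=(d -> (d -> d)) f:=a

Derivation:
step 1: unify b ~ (d -> (d -> d))  [subst: {-} | 2 pending]
  bind b := (d -> (d -> d))
step 2: unify e ~ (d -> (d -> d))  [subst: {b:=(d -> (d -> d))} | 1 pending]
  bind e := (d -> (d -> d))
step 3: unify f ~ a  [subst: {b:=(d -> (d -> d)), e:=(d -> (d -> d))} | 0 pending]
  bind f := a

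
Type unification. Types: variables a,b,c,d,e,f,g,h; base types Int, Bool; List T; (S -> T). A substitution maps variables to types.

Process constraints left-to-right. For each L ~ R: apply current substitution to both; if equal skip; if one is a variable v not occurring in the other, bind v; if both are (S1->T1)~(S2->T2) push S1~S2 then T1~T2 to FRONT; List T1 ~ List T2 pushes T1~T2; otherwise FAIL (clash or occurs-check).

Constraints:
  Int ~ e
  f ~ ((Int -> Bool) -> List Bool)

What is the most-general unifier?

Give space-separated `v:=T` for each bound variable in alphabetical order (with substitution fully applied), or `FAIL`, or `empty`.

step 1: unify Int ~ e  [subst: {-} | 1 pending]
  bind e := Int
step 2: unify f ~ ((Int -> Bool) -> List Bool)  [subst: {e:=Int} | 0 pending]
  bind f := ((Int -> Bool) -> List Bool)

Answer: e:=Int f:=((Int -> Bool) -> List Bool)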